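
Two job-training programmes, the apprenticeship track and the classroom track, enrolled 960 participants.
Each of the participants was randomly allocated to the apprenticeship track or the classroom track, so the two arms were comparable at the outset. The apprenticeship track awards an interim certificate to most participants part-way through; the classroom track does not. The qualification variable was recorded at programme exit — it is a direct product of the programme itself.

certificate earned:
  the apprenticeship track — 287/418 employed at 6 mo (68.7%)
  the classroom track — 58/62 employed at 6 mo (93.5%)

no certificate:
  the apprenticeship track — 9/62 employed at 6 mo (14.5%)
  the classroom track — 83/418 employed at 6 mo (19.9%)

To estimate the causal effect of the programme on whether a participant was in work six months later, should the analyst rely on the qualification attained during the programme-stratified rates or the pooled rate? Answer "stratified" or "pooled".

pooled

Qualification attained during the programme here is a post-treatment variable shaped by the programme; conditioning on it would introduce bias rather than remove it. The overall comparison is the causal one.
Pooled: the apprenticeship track 61.7% vs the classroom track 29.4%; the apprenticeship track is higher overall.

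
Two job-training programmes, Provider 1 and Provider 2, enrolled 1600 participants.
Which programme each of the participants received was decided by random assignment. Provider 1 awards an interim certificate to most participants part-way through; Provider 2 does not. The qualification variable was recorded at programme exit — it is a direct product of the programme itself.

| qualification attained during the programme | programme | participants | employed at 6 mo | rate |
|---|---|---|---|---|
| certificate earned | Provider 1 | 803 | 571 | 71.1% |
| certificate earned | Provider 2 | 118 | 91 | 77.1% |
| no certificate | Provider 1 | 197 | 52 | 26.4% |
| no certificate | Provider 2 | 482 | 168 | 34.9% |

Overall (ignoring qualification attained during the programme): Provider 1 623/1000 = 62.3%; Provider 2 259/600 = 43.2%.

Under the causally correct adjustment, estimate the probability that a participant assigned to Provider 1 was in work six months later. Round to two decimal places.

0.62

Qualification attained during the programme is downstream of the programme. One should not condition on a consequence of treatment, so the overall rates are the right comparison.
So P(outcome | do(Provider 1)) is just the pooled rate for Provider 1: 623/1000 = 0.623.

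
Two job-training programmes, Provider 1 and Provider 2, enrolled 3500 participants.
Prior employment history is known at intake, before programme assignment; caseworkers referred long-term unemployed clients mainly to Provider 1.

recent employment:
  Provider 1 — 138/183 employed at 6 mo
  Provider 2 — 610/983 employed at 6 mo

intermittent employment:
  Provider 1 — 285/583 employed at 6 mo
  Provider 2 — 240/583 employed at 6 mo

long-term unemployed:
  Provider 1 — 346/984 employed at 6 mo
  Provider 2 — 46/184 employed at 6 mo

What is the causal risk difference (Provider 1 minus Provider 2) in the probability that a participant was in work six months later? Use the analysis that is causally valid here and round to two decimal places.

+0.10

The prior employment history-specific comparison favours Provider 1 throughout, but the pooled figures favour Provider 2. The question is whether to condition on prior employment history.
Prior employment history satisfies the back-door criterion: it is not a descendant of the programme, and it blocks the spurious path from programme to outcome. Adjusting for it (i.e., using the within-prior employment history rates) gives the causal effect.
Adjusting over the population distribution of prior employment history: 0.333·(0.754−0.621) + 0.333·(0.489−0.412) + 0.334·(0.352−0.250) = +0.104.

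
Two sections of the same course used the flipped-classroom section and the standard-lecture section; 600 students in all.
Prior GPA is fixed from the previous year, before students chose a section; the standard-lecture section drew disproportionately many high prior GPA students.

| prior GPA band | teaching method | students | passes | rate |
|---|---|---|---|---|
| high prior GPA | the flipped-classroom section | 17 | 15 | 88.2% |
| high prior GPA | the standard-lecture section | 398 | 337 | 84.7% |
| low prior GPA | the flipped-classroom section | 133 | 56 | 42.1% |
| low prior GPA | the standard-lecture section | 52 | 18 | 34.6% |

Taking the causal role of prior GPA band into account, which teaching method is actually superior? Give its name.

the flipped-classroom section

The stratified and pooled comparisons disagree (the flipped-classroom section wins within each prior GPA band; the standard-lecture section wins overall), so the answer turns on the causal role of prior GPA band.
Here prior GPA band is a common cause — it drives both which teaching method a case falls under and the outcome. The crude comparison mixes populations; the stratum-specific rates are the causally relevant ones.
Within each level — high prior GPA: 88.2% vs 84.7%; low prior GPA: 42.1% vs 34.6% — the flipped-classroom section is higher every time.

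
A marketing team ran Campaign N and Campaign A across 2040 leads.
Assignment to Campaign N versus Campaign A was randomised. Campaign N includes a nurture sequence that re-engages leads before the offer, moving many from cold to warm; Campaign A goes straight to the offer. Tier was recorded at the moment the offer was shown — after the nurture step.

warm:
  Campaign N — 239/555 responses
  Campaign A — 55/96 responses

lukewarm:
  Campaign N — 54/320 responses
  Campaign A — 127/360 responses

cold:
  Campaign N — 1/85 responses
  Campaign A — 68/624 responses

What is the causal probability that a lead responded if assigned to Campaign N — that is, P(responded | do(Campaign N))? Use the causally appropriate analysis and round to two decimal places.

0.31

Campaign A is higher inside every engagement tier stratum but Campaign N is higher in aggregate. Whether to stratify depends on how engagement tier relates to the campaign.
Because the campaign influences engagement tier, engagement tier is a post-treatment mediator, not a confounder. Stratifying on it would bias the estimate; the causal effect is the crude pooled difference.
So P(outcome | do(Campaign N)) is just the pooled rate for Campaign N: 294/960 = 0.306.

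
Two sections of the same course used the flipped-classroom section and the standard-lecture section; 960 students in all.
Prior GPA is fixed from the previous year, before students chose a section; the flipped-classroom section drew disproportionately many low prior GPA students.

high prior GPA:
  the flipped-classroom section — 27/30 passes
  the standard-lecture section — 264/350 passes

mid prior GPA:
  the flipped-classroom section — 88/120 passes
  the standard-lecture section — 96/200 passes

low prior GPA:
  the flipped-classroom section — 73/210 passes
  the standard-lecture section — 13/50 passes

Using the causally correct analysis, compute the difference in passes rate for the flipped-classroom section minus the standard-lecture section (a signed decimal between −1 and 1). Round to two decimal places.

Nothing the teaching method does changes prior GPA band; the imbalance is an allocation artefact. With prior GPA band also predicting the outcome, the pooled figure is confounded, and the within-stratum comparison is the causal one.
Adjusting over the population distribution of prior GPA band: 0.396·(0.900−0.754) + 0.333·(0.733−0.480) + 0.271·(0.348−0.260) = +0.166.

+0.17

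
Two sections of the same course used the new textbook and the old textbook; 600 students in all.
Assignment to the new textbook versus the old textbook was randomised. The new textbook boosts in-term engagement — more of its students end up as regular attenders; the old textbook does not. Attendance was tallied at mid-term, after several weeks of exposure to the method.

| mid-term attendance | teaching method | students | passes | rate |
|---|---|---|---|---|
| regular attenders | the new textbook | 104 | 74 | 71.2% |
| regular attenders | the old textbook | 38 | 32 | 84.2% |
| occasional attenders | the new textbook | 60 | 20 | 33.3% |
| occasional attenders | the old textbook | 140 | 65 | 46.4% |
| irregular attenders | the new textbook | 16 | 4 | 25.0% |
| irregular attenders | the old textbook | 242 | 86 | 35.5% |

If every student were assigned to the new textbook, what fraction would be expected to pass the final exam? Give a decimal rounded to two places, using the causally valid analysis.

0.54

Mid-term attendance is recorded after the teaching method and is itself shifted by it — it sits on the causal path from teaching method to outcome. Conditioning on a mediator would strip out part of the effect we want; the pooled comparison gives the total causal effect.
So P(outcome | do(the new textbook)) is just the pooled rate for the new textbook: 98/180 = 0.544.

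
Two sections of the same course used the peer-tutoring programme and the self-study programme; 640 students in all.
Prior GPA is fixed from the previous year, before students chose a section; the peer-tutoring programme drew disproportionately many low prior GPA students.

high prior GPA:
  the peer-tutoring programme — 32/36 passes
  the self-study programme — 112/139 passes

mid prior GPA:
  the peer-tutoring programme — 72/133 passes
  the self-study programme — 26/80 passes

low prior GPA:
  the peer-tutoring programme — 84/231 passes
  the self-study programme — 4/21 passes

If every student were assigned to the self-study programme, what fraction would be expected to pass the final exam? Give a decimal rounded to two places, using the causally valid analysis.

Nothing the teaching method does changes prior GPA band; the imbalance is an allocation artefact. With prior GPA band also predicting the outcome, the pooled figure is confounded, and the within-stratum comparison is the causal one.
Standardising the self-study programme to the population prior GPA band mix: 0.273·112/139 + 0.333·26/80 + 0.394·4/21 = 0.403.

0.40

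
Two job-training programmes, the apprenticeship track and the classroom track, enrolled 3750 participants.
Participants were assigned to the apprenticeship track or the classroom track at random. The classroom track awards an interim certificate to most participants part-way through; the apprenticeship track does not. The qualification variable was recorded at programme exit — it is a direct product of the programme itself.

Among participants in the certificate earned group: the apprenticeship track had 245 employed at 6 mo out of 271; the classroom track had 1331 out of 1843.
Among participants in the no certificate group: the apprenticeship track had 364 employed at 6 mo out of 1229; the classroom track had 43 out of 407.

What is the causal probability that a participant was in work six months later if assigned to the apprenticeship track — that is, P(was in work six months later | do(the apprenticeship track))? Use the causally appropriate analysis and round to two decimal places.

0.41

Within every qualification attained during the programme level the apprenticeship track has the higher rate, yet pooled the classroom track does — Simpson's reversal.
Qualification attained during the programme is recorded after the programme and is itself shifted by it — it sits on the causal path from programme to outcome. Conditioning on a mediator would strip out part of the effect we want; the pooled comparison gives the total causal effect.
So P(outcome | do(the apprenticeship track)) is just the pooled rate for the apprenticeship track: 609/1500 = 0.406.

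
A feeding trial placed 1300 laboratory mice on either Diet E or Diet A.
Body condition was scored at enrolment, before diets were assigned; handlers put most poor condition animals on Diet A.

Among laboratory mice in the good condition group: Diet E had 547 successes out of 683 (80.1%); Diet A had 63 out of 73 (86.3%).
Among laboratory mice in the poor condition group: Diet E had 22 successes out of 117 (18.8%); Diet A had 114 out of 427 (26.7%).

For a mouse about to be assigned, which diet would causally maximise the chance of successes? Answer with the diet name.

Diet A is higher inside every starting body condition stratum but Diet E is higher in aggregate. Whether to stratify depends on how starting body condition relates to the diet.
Here starting body condition is a common cause — it drives both which diet a case falls under and the outcome. The crude comparison mixes populations; the stratum-specific rates are the causally relevant ones.
Within each level — good condition: 80.1% vs 86.3%; poor condition: 18.8% vs 26.7% — Diet A is higher every time.

Diet A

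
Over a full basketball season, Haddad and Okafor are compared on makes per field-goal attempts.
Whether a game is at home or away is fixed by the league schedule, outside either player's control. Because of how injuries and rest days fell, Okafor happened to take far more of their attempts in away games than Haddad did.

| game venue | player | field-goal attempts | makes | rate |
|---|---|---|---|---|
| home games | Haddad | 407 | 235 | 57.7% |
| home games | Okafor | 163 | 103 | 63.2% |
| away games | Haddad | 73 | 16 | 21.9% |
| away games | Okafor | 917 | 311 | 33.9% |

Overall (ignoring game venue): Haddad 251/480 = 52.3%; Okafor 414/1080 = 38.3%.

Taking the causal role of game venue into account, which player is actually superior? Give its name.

The game venue-specific comparison favours Okafor throughout, but the pooled figures favour Haddad. The question is whether to condition on game venue.
Game venue is set before the player has any effect — it is not caused by the player — and it independently drives the outcome. That makes it a confounder, so the causal comparison is within game venue levels.
Within each level — home games: 57.7% vs 63.2%; away games: 21.9% vs 33.9% — Okafor is higher every time.

Okafor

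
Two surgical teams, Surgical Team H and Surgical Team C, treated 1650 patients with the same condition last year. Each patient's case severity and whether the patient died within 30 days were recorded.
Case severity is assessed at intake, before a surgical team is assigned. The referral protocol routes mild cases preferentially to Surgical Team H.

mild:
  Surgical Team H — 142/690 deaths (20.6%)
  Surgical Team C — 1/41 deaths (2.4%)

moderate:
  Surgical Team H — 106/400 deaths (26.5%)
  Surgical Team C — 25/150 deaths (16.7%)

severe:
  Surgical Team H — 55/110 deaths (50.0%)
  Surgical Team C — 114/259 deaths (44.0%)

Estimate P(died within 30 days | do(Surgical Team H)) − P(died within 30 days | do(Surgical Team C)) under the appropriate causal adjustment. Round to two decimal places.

+0.13

The stratified and pooled comparisons disagree (Surgical Team C wins within each case severity; Surgical Team H wins overall), so the answer turns on the causal role of case severity.
The imbalance in case severity arose from how patients were allocated, not from anything the surgical team did; and case severity independently affects the outcome. The pooled gap is confounded — condition on case severity.
Adjusting over the population distribution of case severity: 0.443·(0.206−0.024) + 0.333·(0.265−0.167) + 0.224·(0.500−0.440) = +0.127.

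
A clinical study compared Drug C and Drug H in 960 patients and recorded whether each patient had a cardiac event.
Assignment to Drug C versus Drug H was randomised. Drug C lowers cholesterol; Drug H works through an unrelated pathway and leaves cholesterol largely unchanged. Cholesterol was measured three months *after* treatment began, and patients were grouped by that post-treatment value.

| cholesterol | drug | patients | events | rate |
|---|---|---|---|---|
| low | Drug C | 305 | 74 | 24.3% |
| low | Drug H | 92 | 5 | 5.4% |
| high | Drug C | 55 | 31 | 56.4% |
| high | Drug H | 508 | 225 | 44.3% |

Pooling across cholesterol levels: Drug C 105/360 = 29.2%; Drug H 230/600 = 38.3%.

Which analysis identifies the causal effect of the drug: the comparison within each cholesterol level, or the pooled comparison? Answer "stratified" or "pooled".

The cholesterol-specific comparison favours Drug H throughout, but the pooled figures favour Drug C. The question is whether to condition on cholesterol.
Cholesterol is downstream of the drug. One should not condition on a consequence of treatment, so the overall rates are the right comparison.
Pooled: Drug C 29.2% vs Drug H 38.3%; Drug C is lower overall.

pooled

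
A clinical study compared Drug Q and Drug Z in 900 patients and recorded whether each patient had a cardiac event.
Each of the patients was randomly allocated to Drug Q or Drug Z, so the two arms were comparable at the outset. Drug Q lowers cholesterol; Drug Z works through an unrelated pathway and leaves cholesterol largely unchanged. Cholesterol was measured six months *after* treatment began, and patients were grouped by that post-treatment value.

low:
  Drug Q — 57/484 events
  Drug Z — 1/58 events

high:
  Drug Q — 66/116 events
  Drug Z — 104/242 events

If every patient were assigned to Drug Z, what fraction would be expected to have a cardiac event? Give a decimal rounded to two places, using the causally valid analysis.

Drug Z is lower inside every cholesterol stratum but Drug Q is lower in aggregate. Whether to stratify depends on how cholesterol relates to the drug.
Stratifying would compare drugs among patients the drugs themselves sorted into cholesterol groups — a form of selection on an intermediate. The unconditioned pooled rates give the total causal effect.
So P(outcome | do(Drug Z)) is just the pooled rate for Drug Z: 105/300 = 0.350.

0.35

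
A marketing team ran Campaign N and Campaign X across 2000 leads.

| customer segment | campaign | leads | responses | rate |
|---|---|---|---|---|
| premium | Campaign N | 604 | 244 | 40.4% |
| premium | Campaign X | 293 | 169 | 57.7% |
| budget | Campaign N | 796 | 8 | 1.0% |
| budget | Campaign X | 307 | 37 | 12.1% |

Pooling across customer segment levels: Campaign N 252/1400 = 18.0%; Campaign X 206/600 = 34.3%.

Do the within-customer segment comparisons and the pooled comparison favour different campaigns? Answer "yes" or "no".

Within each customer segment level (premium 40.4% vs 57.7%; budget 1.0% vs 12.1%), Campaign X has the higher rate every time. Pooled: 18.0% vs 34.3% — Campaign X has the higher rate overall. They agree.

no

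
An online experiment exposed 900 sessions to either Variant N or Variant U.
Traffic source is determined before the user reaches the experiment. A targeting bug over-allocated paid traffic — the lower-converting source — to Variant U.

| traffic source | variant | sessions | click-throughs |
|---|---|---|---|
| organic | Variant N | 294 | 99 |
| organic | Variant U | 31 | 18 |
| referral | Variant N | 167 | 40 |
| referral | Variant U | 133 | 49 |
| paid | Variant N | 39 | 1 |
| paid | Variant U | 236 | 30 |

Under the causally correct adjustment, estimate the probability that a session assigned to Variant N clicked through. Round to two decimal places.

0.21

The traffic source-specific comparison favours Variant U throughout, but the pooled figures favour Variant N. The question is whether to condition on traffic source.
Traffic source is set before the variant has any effect — it is not caused by the variant — and it independently drives the outcome. That makes it a confounder, so the causal comparison is within traffic source levels.
Standardising Variant N to the population traffic source mix: 0.361·99/294 + 0.333·40/167 + 0.306·1/39 = 0.209.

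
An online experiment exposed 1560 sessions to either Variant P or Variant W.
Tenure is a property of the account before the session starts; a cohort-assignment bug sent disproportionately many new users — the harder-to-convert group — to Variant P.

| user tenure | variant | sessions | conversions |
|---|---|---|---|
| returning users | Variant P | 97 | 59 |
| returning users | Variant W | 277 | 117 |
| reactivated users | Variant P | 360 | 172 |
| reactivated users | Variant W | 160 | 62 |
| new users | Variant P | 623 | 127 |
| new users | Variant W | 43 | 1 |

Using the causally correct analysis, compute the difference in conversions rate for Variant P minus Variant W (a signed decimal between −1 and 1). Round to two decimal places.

User tenure is set before the variant has any effect — it is not caused by the variant — and it independently drives the outcome. That makes it a confounder, so the causal comparison is within user tenure levels.
Adjusting over the population distribution of user tenure: 0.240·(0.608−0.422) + 0.333·(0.478−0.388) + 0.427·(0.204−0.023) = +0.152.

+0.15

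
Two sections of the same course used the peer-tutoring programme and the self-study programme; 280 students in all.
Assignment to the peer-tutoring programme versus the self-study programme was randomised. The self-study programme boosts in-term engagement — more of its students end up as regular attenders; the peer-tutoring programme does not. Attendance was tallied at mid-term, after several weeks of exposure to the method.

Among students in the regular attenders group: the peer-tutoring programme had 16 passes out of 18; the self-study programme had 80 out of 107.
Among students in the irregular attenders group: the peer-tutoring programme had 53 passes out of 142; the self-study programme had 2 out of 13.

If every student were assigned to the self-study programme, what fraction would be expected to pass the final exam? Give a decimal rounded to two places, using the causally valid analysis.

Mid-term attendance here is a post-treatment variable shaped by the teaching method; conditioning on it would introduce bias rather than remove it. The overall comparison is the causal one.
So P(outcome | do(the self-study programme)) is just the pooled rate for the self-study programme: 82/120 = 0.683.

0.68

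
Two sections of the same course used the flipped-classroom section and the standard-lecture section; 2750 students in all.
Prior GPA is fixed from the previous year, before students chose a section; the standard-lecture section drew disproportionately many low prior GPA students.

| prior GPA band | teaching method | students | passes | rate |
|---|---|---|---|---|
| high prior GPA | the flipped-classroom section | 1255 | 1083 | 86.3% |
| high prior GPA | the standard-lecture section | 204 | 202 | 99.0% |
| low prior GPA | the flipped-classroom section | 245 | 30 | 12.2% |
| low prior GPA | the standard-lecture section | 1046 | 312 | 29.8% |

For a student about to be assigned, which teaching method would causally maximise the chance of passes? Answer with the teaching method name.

Prior GPA band is set before the teaching method has any effect — it is not caused by the teaching method — and it independently drives the outcome. That makes it a confounder, so the causal comparison is within prior GPA band levels.
Within each level — high prior GPA: 86.3% vs 99.0%; low prior GPA: 12.2% vs 29.8% — the standard-lecture section is higher every time.

the standard-lecture section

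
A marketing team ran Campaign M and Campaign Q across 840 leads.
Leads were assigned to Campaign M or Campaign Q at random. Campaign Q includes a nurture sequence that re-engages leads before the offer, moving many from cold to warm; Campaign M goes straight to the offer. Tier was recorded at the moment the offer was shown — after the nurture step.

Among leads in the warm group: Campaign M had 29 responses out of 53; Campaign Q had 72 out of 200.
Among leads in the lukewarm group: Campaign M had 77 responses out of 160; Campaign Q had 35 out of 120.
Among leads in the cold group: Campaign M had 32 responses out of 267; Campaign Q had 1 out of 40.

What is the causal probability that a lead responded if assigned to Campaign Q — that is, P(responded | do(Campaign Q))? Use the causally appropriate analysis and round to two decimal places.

The engagement tier-specific comparison favours Campaign M throughout, but the pooled figures favour Campaign Q. The question is whether to condition on engagement tier.
Engagement tier is recorded after the campaign and is itself shifted by it — it sits on the causal path from campaign to outcome. Conditioning on a mediator would strip out part of the effect we want; the pooled comparison gives the total causal effect.
So P(outcome | do(Campaign Q)) is just the pooled rate for Campaign Q: 108/360 = 0.300.

0.30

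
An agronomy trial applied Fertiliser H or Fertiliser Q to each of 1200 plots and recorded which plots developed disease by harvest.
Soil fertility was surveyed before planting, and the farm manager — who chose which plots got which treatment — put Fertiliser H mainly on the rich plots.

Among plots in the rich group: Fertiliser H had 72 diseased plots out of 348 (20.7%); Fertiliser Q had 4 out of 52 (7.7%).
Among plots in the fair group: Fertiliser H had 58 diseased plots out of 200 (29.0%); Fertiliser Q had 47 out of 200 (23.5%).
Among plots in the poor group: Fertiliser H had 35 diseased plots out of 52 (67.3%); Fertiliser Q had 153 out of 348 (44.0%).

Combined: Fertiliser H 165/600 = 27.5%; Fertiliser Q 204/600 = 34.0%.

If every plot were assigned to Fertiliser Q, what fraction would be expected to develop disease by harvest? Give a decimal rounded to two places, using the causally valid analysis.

Soil fertility satisfies the back-door criterion: it is not a descendant of the fertiliser, and it blocks the spurious path from fertiliser to outcome. Adjusting for it (i.e., using the within-soil fertility rates) gives the causal effect.
Standardising Fertiliser Q to the population soil fertility mix: 0.333·4/52 + 0.333·47/200 + 0.333·153/348 = 0.251.

0.25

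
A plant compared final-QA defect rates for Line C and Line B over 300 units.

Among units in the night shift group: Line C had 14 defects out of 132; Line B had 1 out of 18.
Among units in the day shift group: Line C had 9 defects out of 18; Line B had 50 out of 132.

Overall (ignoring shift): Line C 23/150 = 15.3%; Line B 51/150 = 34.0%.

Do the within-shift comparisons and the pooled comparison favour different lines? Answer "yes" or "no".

Within each shift level (night shift 10.6% vs 5.6%; day shift 50.0% vs 37.9%), Line B has the lower rate every time. Pooled: 15.3% vs 34.0% — Line C has the lower rate overall. The two comparisons disagree.

yes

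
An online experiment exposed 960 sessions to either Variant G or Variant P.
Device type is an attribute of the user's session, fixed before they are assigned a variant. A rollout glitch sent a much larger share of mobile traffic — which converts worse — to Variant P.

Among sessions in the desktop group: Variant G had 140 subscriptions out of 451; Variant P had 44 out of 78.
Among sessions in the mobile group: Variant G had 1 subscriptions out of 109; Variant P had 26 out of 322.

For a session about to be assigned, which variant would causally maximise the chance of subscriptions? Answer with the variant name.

Within every device type level Variant P has the higher rate, yet pooled Variant G does — Simpson's reversal.
Device type differs across variants for reasons unrelated to any effect of the variant itself, and it separately predicts the outcome — a classic confounder. We must compare within device type levels.
Within each level — desktop: 31.0% vs 56.4%; mobile: 0.9% vs 8.1% — Variant P is higher every time.

Variant P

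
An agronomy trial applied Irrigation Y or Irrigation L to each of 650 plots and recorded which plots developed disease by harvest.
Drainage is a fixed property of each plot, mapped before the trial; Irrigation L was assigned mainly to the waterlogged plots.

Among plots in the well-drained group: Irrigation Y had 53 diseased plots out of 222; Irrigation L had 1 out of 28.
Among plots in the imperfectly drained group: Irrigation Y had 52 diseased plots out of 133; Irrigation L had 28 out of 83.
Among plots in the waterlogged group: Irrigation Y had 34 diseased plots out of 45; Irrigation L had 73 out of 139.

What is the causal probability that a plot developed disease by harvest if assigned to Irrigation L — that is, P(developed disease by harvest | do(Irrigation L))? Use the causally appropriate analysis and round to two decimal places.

The field drainage-specific comparison favours Irrigation L throughout, but the pooled figures favour Irrigation Y. The question is whether to condition on field drainage.
Nothing the irrigation does changes field drainage; the imbalance is an allocation artefact. With field drainage also predicting the outcome, the pooled figure is confounded, and the within-stratum comparison is the causal one.
Standardising Irrigation L to the population field drainage mix: 0.385·1/28 + 0.332·28/83 + 0.283·73/139 = 0.275.

0.27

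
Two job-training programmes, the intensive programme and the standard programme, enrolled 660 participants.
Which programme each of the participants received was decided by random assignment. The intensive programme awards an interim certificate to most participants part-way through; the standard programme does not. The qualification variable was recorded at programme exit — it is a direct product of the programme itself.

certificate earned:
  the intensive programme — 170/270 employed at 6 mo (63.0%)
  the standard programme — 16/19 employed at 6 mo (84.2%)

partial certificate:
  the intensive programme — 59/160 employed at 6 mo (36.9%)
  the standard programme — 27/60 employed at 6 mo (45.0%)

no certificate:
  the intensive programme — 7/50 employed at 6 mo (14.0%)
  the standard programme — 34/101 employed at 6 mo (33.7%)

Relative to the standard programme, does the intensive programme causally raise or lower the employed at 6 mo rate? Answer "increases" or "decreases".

Within every qualification attained during the programme level the standard programme has the higher rate, yet pooled the intensive programme does — Simpson's reversal.
Because the programme influences qualification attained during the programme, qualification attained during the programme is a post-treatment mediator, not a confounder. Stratifying on it would bias the estimate; the causal effect is the crude pooled difference.
Pooled: the intensive programme 49.2% vs the standard programme 42.8%; the intensive programme is higher overall.

increases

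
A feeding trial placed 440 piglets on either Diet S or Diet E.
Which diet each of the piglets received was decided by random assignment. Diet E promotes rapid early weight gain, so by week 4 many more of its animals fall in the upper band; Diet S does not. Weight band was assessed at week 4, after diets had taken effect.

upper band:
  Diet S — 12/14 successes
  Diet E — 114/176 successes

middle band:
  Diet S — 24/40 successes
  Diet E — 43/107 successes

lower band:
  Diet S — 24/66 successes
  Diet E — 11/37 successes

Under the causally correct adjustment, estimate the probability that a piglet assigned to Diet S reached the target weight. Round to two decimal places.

0.50

Diet S is higher inside every week-4 weight band stratum but Diet E is higher in aggregate. Whether to stratify depends on how week-4 weight band relates to the diet.
Week-4 weight band lies on the pathway diet → week-4 weight band → outcome, so adjusting for it blocks the indirect effect. For the total causal effect of diet, use the unadjusted pooled rates.
So P(outcome | do(Diet S)) is just the pooled rate for Diet S: 60/120 = 0.500.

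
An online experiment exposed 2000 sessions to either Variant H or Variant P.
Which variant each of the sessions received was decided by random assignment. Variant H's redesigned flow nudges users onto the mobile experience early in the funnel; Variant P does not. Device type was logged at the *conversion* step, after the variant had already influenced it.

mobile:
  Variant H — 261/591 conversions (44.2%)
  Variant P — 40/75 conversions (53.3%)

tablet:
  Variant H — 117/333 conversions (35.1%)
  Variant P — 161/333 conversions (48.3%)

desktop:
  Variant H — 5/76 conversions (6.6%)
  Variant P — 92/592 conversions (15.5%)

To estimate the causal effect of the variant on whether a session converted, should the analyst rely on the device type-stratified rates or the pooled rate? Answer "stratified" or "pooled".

pooled

Variant P is higher inside every device type stratum but Variant H is higher in aggregate. Whether to stratify depends on how device type relates to the variant.
Device type is downstream of the variant. One should not condition on a consequence of treatment, so the overall rates are the right comparison.
Pooled: Variant H 38.3% vs Variant P 29.3%; Variant H is higher overall.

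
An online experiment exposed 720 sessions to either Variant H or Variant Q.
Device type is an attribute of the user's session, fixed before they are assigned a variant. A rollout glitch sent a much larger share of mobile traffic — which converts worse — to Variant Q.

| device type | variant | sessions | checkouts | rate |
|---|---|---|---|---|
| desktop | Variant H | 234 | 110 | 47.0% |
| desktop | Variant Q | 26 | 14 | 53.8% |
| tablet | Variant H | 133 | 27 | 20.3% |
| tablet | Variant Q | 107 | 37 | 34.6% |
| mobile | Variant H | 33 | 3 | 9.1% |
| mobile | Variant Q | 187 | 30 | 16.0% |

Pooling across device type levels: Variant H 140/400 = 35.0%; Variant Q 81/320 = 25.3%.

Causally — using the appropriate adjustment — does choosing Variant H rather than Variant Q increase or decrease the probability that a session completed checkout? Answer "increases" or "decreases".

Variant Q is higher inside every device type stratum but Variant H is higher in aggregate. Whether to stratify depends on how device type relates to the variant.
The imbalance in device type arose from how sessions were allocated, not from anything the variant did; and device type independently affects the outcome. The pooled gap is confounded — condition on device type.
Within each level — desktop: 47.0% vs 53.8%; tablet: 20.3% vs 34.6%; mobile: 9.1% vs 16.0% — Variant Q is higher every time.

decreases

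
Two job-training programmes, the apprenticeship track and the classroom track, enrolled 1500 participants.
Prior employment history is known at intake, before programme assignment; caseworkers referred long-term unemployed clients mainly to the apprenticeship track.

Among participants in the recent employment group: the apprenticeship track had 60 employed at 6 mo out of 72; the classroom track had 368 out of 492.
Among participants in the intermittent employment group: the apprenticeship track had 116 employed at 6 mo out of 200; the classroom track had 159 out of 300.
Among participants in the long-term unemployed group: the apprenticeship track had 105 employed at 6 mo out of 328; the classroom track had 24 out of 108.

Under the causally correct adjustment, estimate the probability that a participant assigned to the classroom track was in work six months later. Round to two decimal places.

Here prior employment history is a common cause — it drives both which programme a case falls under and the outcome. The crude comparison mixes populations; the stratum-specific rates are the causally relevant ones.
Standardising the classroom track to the population prior employment history mix: 0.376·368/492 + 0.333·159/300 + 0.291·24/108 = 0.522.

0.52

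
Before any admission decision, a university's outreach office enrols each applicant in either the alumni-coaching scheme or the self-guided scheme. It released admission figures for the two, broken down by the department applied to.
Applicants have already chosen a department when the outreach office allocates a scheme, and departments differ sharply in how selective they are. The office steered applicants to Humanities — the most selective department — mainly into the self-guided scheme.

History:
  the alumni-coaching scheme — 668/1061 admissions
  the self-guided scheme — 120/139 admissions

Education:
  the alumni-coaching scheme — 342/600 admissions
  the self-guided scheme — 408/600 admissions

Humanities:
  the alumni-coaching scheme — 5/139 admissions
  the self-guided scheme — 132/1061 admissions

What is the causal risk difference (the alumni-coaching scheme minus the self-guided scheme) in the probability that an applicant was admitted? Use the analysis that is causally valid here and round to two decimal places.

the self-guided scheme is higher inside every department stratum but the alumni-coaching scheme is higher in aggregate. Whether to stratify depends on how department relates to the outreach scheme.
Department satisfies the back-door criterion: it is not a descendant of the outreach scheme, and it blocks the spurious path from outreach scheme to outcome. Adjusting for it (i.e., using the within-department rates) gives the causal effect.
Adjusting over the population distribution of department: 0.333·(0.630−0.863) + 0.333·(0.570−0.680) + 0.333·(0.036−0.124) = -0.144.

-0.14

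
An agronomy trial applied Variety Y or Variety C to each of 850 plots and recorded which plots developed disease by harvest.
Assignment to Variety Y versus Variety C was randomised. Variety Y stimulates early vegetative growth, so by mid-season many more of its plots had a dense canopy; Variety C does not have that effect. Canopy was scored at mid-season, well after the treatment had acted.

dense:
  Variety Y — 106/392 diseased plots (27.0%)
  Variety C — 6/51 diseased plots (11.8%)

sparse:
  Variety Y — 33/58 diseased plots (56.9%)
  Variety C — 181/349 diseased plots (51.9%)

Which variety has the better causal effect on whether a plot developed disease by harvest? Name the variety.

Within every mid-season canopy level Variety C has the lower rate, yet pooled Variety Y does — Simpson's reversal.
Stratifying would compare varietys among plots the varietys themselves sorted into mid-season canopy groups — a form of selection on an intermediate. The unconditioned pooled rates give the total causal effect.
Pooled: Variety Y 30.9% vs Variety C 46.8%; Variety Y is lower overall.

Variety Y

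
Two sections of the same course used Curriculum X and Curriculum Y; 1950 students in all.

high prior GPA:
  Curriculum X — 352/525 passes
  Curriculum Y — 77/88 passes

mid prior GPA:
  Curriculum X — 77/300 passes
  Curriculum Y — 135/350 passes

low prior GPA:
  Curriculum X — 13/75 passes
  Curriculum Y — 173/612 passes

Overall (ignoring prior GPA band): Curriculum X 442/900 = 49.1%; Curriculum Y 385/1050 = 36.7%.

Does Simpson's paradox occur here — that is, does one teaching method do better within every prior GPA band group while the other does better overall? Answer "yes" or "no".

yes

Within each prior GPA band level (high prior GPA 67.0% vs 87.5%; mid prior GPA 25.7% vs 38.6%; low prior GPA 17.3% vs 28.3%), Curriculum Y has the higher rate every time. Pooled: 49.1% vs 36.7% — Curriculum X has the higher rate overall. The two comparisons disagree.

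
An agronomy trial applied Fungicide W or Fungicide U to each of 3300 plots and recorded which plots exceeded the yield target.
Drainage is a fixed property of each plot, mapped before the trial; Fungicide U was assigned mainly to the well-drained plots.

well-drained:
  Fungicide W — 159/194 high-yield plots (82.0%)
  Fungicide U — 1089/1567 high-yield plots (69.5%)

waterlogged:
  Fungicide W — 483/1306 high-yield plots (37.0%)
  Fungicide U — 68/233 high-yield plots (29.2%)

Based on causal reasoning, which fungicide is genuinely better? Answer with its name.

Fungicide W

The imbalance in field drainage arose from how plots were allocated, not from anything the fungicide did; and field drainage independently affects the outcome. The pooled gap is confounded — condition on field drainage.
Within each level — well-drained: 82.0% vs 69.5%; waterlogged: 37.0% vs 29.2% — Fungicide W is higher every time.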